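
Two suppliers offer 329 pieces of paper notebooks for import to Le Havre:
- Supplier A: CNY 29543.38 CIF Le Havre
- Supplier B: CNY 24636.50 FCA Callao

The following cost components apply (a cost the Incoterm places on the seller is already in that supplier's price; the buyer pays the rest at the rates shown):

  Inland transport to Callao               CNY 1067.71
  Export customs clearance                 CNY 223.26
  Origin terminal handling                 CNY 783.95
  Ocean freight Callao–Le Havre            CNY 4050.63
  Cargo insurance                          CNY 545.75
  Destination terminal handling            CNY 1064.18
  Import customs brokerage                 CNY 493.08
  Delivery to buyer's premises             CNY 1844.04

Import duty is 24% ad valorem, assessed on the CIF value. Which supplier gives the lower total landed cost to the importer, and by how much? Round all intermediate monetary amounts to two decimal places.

Supplier A (CIF):
The CIF price already equals the CIF value: 29543.38
Import duty = 29543.38 × 24% = 7090.41
Buyer bears (A): 1064.18 + 493.08 + 1844.04 = 3401.30
Landed cost (A) = invoice 29543.38 + 3401.30 + duty 7090.41 = 40035.09
Supplier B (FCA):
CIF value = FCA price + origin terminal + freight + insurance = 24636.50 + 783.95 + 4050.63 + 545.75 = 30016.83
Import duty = 30016.83 × 24% = 7204.04
Buyer bears (B): 783.95 + 4050.63 + 545.75 + 1064.18 + 493.08 + 1844.04 = 8781.63
Landed cost (B) = invoice 24636.50 + 8781.63 + duty 7204.04 = 40622.17
Difference = |40035.09 − 40622.17| = 587.08

Supplier A is cheaper by CNY 587.08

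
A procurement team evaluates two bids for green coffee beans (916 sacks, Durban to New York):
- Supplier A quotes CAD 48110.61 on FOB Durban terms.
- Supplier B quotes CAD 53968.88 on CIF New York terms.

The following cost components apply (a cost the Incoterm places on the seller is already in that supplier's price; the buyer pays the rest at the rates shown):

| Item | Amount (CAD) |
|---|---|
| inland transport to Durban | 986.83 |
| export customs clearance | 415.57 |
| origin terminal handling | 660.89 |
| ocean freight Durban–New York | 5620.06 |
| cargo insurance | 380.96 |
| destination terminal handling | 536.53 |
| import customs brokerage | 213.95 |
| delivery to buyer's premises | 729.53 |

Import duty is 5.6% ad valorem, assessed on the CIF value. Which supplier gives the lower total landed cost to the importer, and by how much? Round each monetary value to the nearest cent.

Supplier A (FOB):
CIF value = FOB price + freight + insurance = 48110.61 + 5620.06 + 380.96 = 54111.63
Import duty = 54111.63 × 5.6% = 3030.25
Buyer bears (A): 5620.06 + 380.96 + 536.53 + 213.95 + 729.53 = 7481.03
Landed cost (A) = invoice 48110.61 + 7481.03 + duty 3030.25 = 58621.89
Supplier B (CIF):
The CIF price already equals the CIF value: 53968.88
Import duty = 53968.88 × 5.6% = 3022.26
Buyer bears (B): 536.53 + 213.95 + 729.53 = 1480.01
Landed cost (B) = invoice 53968.88 + 1480.01 + duty 3022.26 = 58471.15
Difference = |58621.89 − 58471.15| = 150.74

Supplier B is cheaper by CAD 150.74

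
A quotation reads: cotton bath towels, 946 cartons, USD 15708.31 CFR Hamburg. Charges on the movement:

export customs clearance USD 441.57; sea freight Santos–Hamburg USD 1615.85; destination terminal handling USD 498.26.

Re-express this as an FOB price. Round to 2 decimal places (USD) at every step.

FOB price: USD 14092.46

Not relevant to the conversion: export clearance — on the seller under both CFR and FOB; already in the CFR price and stays in the FOB price. destination terminal — on the buyer under both terms; not part of either seller's price.
From CFR to FOB, the seller no longer bears: freight.
FOB price = 15708.31 − 1615.85 = 14092.46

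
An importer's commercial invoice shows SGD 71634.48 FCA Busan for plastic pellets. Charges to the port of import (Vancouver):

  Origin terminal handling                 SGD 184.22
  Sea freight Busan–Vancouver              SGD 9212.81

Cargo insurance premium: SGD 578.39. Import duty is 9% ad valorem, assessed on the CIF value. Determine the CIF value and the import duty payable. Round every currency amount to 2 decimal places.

CIF = FCA price + pre-shipment costs + freight + insurance
CIF = 71634.48 + 184.22 + 9212.81 + 578.39 = 81609.90
Import duty = 81609.90 × 9% = 7344.89

CIF value: SGD 81609.90; import duty: SGD 7344.89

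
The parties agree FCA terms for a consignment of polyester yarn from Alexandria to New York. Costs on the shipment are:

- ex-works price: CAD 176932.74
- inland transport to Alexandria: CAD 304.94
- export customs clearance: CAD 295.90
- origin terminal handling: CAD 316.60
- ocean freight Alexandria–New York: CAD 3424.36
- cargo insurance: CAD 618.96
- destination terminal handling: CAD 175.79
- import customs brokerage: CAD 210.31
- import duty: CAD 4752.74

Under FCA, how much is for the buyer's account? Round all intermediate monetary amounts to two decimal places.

FCA: the seller delivers export-cleared goods to the carrier; the buyer bears costs from that point.
Seller's account: goods 176932.74 + inland to port 304.94 + export clearance 295.90 = 177533.58
Buyer's account: origin terminal 316.60 + freight 3424.36 + insurance 618.96 + destination terminal 175.79 + brokerage 210.31 + duty 4752.74 = 9498.76

Buyer's account: CAD 9498.76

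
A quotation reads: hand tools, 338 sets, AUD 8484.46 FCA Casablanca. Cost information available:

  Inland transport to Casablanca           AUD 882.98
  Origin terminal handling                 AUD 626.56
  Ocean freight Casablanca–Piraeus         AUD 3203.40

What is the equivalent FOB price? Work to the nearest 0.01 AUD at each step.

FOB price: AUD 9111.02

Not relevant to the conversion: inland to port — on the seller under both FCA and FOB; already in the FCA price and stays in the FOB price. freight — on the buyer under both terms; not part of either seller's price.
From FCA to FOB, the seller additionally bears: origin terminal.
FOB price = 8484.46 + 626.56 = 9111.02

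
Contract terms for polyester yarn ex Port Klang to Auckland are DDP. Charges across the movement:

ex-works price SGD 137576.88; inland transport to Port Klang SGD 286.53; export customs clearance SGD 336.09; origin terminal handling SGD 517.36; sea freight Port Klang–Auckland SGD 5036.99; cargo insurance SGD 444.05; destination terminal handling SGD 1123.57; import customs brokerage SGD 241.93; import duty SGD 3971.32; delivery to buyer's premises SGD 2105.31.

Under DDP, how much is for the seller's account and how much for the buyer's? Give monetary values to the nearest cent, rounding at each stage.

DDP: the seller bears all costs including import duty.
Seller's account: goods 137576.88 + inland to port 286.53 + export clearance 336.09 + origin terminal 517.36 + freight 5036.99 + insurance 444.05 + destination terminal 1123.57 + brokerage 241.93 + duty 3971.32 + delivery 2105.31 = 151640.03
Buyer's account: 0.00

Seller: SGD 151640.03; buyer: SGD 0.00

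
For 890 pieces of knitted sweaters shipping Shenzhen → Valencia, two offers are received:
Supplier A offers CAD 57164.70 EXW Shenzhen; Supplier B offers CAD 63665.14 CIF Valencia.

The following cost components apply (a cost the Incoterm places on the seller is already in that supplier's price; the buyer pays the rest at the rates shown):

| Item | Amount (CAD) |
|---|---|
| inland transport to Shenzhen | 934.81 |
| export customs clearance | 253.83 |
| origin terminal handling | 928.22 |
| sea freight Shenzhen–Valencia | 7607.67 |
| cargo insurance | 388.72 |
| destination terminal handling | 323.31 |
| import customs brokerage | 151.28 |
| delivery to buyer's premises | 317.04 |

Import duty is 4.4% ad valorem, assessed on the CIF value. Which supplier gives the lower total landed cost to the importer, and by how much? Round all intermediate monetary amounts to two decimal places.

Supplier A (EXW):
CIF value = EXW price + inland to port + export clearance + origin terminal + freight + insurance = 57164.70 + 934.81 + 253.83 + 928.22 + 7607.67 + 388.72 = 67277.95
Import duty = 67277.95 × 4.4% = 2960.23
Buyer bears (A): 934.81 + 253.83 + 928.22 + 7607.67 + 388.72 + 323.31 + 151.28 + 317.04 = 10904.88
Landed cost (A) = invoice 57164.70 + 10904.88 + duty 2960.23 = 71029.81
Supplier B (CIF):
The CIF price already equals the CIF value: 63665.14
Import duty = 63665.14 × 4.4% = 2801.27
Buyer bears (B): 323.31 + 151.28 + 317.04 = 791.63
Landed cost (B) = invoice 63665.14 + 791.63 + duty 2801.27 = 67258.04
Difference = |71029.81 − 67258.04| = 3771.77

Supplier B is cheaper by CAD 3771.77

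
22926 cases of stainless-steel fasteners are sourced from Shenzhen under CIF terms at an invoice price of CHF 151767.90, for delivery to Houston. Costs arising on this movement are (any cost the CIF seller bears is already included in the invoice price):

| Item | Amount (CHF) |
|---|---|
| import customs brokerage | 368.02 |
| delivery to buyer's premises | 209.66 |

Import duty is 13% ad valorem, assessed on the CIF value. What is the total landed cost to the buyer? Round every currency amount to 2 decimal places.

CIF: the seller pays costs through ocean freight and marine insurance to the destination port.
The CIF price already equals the CIF value: 151767.90
Import duty = 151767.90 × 13% = 19729.83
Buyer bears: brokerage 368.02 + delivery 209.66 + duty 19729.83 = 20307.51
Landed cost = invoice 151767.90 + 20307.51 = 172075.41

Total landed cost: CHF 172075.41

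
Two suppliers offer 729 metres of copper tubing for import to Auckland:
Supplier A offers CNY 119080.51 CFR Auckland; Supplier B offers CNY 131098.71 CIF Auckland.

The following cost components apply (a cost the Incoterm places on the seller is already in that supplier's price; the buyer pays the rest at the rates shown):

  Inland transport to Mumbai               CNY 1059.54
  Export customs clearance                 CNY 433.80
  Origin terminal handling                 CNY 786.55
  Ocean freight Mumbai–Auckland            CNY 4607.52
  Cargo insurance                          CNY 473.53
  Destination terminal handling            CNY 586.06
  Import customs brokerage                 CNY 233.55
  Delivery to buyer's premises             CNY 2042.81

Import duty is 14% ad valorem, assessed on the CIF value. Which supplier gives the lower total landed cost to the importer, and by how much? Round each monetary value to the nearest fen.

Supplier A is cheaper by CNY 13160.92

Supplier A (CFR):
CIF value = CFR price + insurance = 119080.51 + 473.53 = 119554.04
Import duty = 119554.04 × 14% = 16737.57
Buyer bears (A): 473.53 + 586.06 + 233.55 + 2042.81 = 3335.95
Landed cost (A) = invoice 119080.51 + 3335.95 + duty 16737.57 = 139154.03
Supplier B (CIF):
The CIF price already equals the CIF value: 131098.71
Import duty = 131098.71 × 14% = 18353.82
Buyer bears (B): 586.06 + 233.55 + 2042.81 = 2862.42
Landed cost (B) = invoice 131098.71 + 2862.42 + duty 18353.82 = 152314.95
Difference = |139154.03 − 152314.95| = 13160.92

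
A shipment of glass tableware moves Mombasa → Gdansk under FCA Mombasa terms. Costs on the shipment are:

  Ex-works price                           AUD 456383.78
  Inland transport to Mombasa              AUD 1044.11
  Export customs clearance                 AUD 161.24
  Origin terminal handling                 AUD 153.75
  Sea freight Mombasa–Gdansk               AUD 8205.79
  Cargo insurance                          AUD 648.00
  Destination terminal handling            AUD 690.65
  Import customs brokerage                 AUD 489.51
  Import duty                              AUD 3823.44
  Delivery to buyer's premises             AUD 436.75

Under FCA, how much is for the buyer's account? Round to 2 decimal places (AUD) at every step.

Buyer's account: AUD 14447.89

FCA: the seller delivers export-cleared goods to the carrier; the buyer bears costs from that point.
Seller's account: goods 456383.78 + inland to port 1044.11 + export clearance 161.24 = 457589.13
Buyer's account: origin terminal 153.75 + freight 8205.79 + insurance 648.00 + destination terminal 690.65 + brokerage 489.51 + duty 3823.44 + delivery 436.75 = 14447.89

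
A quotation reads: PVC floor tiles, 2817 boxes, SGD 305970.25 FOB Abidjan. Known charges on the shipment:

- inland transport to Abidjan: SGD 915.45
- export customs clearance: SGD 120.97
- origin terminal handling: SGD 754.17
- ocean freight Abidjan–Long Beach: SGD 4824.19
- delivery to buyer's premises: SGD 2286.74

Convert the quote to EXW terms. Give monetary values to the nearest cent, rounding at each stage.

EXW price: SGD 304179.66

Not relevant to the conversion: delivery, freight — on the buyer under both terms; not part of either seller's price.
From FOB to EXW, the seller no longer bears: inland to port, export clearance, origin terminal.
EXW price = 305970.25 − 915.45 − 120.97 − 754.17 = 304179.66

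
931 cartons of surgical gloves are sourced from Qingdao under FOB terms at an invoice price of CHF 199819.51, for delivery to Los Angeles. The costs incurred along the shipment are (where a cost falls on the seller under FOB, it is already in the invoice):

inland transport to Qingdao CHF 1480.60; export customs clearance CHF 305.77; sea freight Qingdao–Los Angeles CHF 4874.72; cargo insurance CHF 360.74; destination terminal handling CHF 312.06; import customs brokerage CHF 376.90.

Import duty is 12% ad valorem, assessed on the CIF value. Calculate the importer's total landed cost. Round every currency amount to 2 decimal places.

FOB: the seller bears costs until goods are on board at the origin port; the buyer bears freight, insurance and all costs thereafter.
Already in the invoice (seller's account under FOB): inland to port, export clearance — exclude.
CIF value = FOB price + freight + insurance = 199819.51 + 4874.72 + 360.74 = 205054.97
Import duty = 205054.97 × 12% = 24606.60
Buyer bears: freight 4874.72 + insurance 360.74 + destination terminal 312.06 + brokerage 376.90 + duty 24606.60 = 30531.02
Landed cost = invoice 199819.51 + 30531.02 = 230350.53

Total landed cost: CHF 230350.53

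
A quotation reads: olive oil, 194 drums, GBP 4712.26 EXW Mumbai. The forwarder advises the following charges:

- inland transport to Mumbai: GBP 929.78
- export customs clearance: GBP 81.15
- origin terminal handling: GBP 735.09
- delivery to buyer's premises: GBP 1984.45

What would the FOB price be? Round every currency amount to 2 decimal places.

Not relevant to the conversion: delivery — on the buyer under both terms; not part of either seller's price.
From EXW to FOB, the seller additionally bears: inland to port, export clearance, origin terminal.
FOB price = 4712.26 + 929.78 + 81.15 + 735.09 = 6458.28

FOB price: GBP 6458.28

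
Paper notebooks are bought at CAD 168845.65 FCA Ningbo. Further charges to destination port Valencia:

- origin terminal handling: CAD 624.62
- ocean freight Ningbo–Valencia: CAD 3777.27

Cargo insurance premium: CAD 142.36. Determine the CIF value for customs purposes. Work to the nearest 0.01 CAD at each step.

CIF = FCA price + pre-shipment costs + freight + insurance
CIF = 168845.65 + 624.62 + 3777.27 + 142.36 = 173389.90

CIF value: CAD 173389.90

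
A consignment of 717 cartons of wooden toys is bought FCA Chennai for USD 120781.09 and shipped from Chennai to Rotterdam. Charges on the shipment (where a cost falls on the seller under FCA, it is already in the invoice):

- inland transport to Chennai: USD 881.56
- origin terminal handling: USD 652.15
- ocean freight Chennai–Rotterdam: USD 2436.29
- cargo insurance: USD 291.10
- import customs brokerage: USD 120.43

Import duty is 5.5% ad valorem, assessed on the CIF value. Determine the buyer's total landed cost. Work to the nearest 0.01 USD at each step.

Total landed cost: USD 131109.89

FCA: the seller delivers export-cleared goods to the carrier; the buyer bears costs from that point.
Already in the invoice (seller's account under FCA): inland to port — exclude.
CIF value = FCA price + origin terminal + freight + insurance = 120781.09 + 652.15 + 2436.29 + 291.10 = 124160.63
Import duty = 124160.63 × 5.5% = 6828.83
Buyer bears: origin terminal 652.15 + freight 2436.29 + insurance 291.10 + brokerage 120.43 + duty 6828.83 = 10328.80
Landed cost = invoice 120781.09 + 10328.80 = 131109.89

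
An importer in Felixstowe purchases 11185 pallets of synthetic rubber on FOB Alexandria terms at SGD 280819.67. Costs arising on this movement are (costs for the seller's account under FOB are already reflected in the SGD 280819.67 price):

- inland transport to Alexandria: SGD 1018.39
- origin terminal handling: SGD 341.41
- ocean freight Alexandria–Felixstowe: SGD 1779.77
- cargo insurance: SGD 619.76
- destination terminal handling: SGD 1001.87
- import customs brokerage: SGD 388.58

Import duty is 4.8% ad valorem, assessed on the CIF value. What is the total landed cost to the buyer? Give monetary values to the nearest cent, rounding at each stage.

FOB: the seller bears costs until goods are on board at the origin port; the buyer bears freight, insurance and all costs thereafter.
Already in the invoice (seller's account under FOB): inland to port, origin terminal — exclude.
CIF value = FOB price + freight + insurance = 280819.67 + 1779.77 + 619.76 = 283219.20
Import duty = 283219.20 × 4.8% = 13594.52
Buyer bears: freight 1779.77 + insurance 619.76 + destination terminal 1001.87 + brokerage 388.58 + duty 13594.52 = 17384.50
Landed cost = invoice 280819.67 + 17384.50 = 298204.17

Total landed cost: SGD 298204.17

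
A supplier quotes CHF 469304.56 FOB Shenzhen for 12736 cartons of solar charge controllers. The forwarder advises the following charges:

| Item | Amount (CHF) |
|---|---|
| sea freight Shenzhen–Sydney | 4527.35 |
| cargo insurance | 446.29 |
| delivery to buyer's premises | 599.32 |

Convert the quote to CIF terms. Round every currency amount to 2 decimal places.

CIF price: CHF 474278.20

Not relevant to the conversion: delivery — on the buyer under both terms; not part of either seller's price.
From FOB to CIF, the seller additionally bears: freight, insurance.
CIF price = 469304.56 + 4527.35 + 446.29 = 474278.20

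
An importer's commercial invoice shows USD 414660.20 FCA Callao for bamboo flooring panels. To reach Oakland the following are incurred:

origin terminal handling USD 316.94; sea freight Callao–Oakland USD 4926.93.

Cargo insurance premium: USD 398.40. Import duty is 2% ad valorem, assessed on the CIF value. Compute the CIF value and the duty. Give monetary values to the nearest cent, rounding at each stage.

CIF = FCA price + pre-shipment costs + freight + insurance
CIF = 414660.20 + 316.94 + 4926.93 + 398.40 = 420302.47
Import duty = 420302.47 × 2% = 8406.05

CIF value: USD 420302.47; import duty: USD 8406.05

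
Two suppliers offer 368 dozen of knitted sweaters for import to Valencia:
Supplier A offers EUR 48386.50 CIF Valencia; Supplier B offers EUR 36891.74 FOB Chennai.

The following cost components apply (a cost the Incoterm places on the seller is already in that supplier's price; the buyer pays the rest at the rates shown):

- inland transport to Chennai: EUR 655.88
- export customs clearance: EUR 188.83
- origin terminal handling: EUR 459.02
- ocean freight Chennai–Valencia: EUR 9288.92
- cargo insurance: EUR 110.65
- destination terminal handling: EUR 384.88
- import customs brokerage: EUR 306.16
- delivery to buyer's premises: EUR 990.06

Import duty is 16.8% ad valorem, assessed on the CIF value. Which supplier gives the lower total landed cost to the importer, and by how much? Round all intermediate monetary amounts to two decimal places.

Supplier B is cheaper by EUR 2447.18

Supplier A (CIF):
The CIF price already equals the CIF value: 48386.50
Import duty = 48386.50 × 16.8% = 8128.93
Buyer bears (A): 384.88 + 306.16 + 990.06 = 1681.10
Landed cost (A) = invoice 48386.50 + 1681.10 + duty 8128.93 = 58196.53
Supplier B (FOB):
CIF value = FOB price + freight + insurance = 36891.74 + 9288.92 + 110.65 = 46291.31
Import duty = 46291.31 × 16.8% = 7776.94
Buyer bears (B): 9288.92 + 110.65 + 384.88 + 306.16 + 990.06 = 11080.67
Landed cost (B) = invoice 36891.74 + 11080.67 + duty 7776.94 = 55749.35
Difference = |58196.53 − 55749.35| = 2447.18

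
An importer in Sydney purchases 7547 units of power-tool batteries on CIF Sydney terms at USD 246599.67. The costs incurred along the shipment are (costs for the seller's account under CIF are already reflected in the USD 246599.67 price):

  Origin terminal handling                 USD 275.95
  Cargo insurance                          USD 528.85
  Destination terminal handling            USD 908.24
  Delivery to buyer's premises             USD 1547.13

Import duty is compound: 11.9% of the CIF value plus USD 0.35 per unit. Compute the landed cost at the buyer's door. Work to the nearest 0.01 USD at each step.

CIF: the seller pays costs through ocean freight and marine insurance to the destination port.
Already in the invoice (seller's account under CIF): origin terminal, insurance — exclude.
The CIF price already equals the CIF value: 246599.67
Ad valorem component: 246599.67 × 11.9% = 29345.36
Specific component: 7547 × 0.35 = 2641.45
Import duty = 29345.36 + 2641.45 = 31986.81
Buyer bears: destination terminal 908.24 + delivery 1547.13 + duty 31986.81 = 34442.18
Landed cost = invoice 246599.67 + 34442.18 = 281041.85

Total landed cost: USD 281041.85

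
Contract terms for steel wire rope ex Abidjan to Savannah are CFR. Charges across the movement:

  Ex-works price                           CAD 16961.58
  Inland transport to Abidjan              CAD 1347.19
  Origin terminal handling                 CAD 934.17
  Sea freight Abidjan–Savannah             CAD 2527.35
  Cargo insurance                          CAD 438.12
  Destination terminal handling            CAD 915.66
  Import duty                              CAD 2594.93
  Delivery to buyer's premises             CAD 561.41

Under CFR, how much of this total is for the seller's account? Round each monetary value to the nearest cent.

Seller's account: CAD 21770.29

CFR: the seller pays costs through ocean freight to the destination port, but not insurance.
Seller's account: goods 16961.58 + inland to port 1347.19 + origin terminal 934.17 + freight 2527.35 = 21770.29
Buyer's account: insurance 438.12 + destination terminal 915.66 + duty 2594.93 + delivery 561.41 = 4510.12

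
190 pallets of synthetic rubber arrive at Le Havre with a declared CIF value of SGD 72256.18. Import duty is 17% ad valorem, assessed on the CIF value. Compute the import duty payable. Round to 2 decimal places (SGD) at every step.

Import duty: SGD 12283.55

Import duty = 72256.18 × 17% = 12283.55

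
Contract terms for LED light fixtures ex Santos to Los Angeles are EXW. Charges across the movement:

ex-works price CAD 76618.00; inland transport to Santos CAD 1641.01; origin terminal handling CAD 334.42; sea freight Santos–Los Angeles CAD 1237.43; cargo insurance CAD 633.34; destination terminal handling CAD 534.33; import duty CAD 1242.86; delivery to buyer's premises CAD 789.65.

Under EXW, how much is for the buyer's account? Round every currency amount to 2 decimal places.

EXW: the seller makes goods available at their premises; the buyer bears all onward costs.
Seller's account: goods 76618.00 = 76618.00
Buyer's account: inland to port 1641.01 + origin terminal 334.42 + freight 1237.43 + insurance 633.34 + destination terminal 534.33 + duty 1242.86 + delivery 789.65 = 6413.04

Buyer's account: CAD 6413.04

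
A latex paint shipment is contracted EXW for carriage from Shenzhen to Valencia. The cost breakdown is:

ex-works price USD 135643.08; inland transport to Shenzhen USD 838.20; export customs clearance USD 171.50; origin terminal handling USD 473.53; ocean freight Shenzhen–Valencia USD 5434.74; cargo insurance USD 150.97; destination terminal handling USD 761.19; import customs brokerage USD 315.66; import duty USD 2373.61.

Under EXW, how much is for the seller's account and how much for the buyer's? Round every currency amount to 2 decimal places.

Seller: USD 135643.08; buyer: USD 10519.40

EXW: the seller makes goods available at their premises; the buyer bears all onward costs.
Seller's account: goods 135643.08 = 135643.08
Buyer's account: inland to port 838.20 + export clearance 171.50 + origin terminal 473.53 + freight 5434.74 + insurance 150.97 + destination terminal 761.19 + brokerage 315.66 + duty 2373.61 = 10519.40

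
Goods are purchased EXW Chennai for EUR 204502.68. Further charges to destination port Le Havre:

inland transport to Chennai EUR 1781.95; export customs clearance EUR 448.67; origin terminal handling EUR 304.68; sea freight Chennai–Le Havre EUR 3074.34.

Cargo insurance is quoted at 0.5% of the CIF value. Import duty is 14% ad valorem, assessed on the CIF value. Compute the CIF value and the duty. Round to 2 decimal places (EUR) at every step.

CIF value: EUR 211168.16; import duty: EUR 29563.54

Let C be the CIF value. C = EXW price + pre-shipment costs + freight + 0.5% × C
C − 0.5% × C = 204502.68 + 1781.95 + 448.67 + 304.68 + 3074.34
0.995 × C = 210112.32
C = 210112.32 / 0.995 = 211168.16
Insurance premium = 0.5% × 211168.16 = 1055.84
Import duty = 211168.16 × 14% = 29563.54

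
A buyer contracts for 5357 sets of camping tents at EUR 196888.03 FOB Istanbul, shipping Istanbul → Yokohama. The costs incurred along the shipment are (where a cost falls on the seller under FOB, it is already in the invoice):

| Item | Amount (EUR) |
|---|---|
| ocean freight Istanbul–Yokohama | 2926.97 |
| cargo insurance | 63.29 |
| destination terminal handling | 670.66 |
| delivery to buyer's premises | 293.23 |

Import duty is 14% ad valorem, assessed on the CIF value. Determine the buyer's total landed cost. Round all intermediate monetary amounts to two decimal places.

FOB: the seller bears costs until goods are on board at the origin port; the buyer bears freight, insurance and all costs thereafter.
CIF value = FOB price + freight + insurance = 196888.03 + 2926.97 + 63.29 = 199878.29
Import duty = 199878.29 × 14% = 27982.96
Buyer bears: freight 2926.97 + insurance 63.29 + destination terminal 670.66 + delivery 293.23 + duty 27982.96 = 31937.11
Landed cost = invoice 196888.03 + 31937.11 = 228825.14

Total landed cost: EUR 228825.14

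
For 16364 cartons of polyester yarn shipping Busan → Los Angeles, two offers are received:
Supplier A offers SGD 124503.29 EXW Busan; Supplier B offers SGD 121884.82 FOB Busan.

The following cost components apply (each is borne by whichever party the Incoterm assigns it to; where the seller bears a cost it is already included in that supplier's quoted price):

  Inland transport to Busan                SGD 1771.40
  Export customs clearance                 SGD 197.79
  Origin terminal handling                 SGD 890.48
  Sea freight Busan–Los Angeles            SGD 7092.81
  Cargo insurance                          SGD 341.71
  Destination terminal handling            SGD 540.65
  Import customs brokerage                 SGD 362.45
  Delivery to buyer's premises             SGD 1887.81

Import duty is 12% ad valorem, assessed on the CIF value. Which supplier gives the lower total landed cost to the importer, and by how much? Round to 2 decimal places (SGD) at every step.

Supplier A (EXW):
CIF value = EXW price + inland to port + export clearance + origin terminal + freight + insurance = 124503.29 + 1771.40 + 197.79 + 890.48 + 7092.81 + 341.71 = 134797.48
Import duty = 134797.48 × 12% = 16175.70
Buyer bears (A): 1771.40 + 197.79 + 890.48 + 7092.81 + 341.71 + 540.65 + 362.45 + 1887.81 = 13085.10
Landed cost (A) = invoice 124503.29 + 13085.10 + duty 16175.70 = 153764.09
Supplier B (FOB):
CIF value = FOB price + freight + insurance = 121884.82 + 7092.81 + 341.71 = 129319.34
Import duty = 129319.34 × 12% = 15518.32
Buyer bears (B): 7092.81 + 341.71 + 540.65 + 362.45 + 1887.81 = 10225.43
Landed cost (B) = invoice 121884.82 + 10225.43 + duty 15518.32 = 147628.57
Difference = |153764.09 − 147628.57| = 6135.52

Supplier B is cheaper by SGD 6135.52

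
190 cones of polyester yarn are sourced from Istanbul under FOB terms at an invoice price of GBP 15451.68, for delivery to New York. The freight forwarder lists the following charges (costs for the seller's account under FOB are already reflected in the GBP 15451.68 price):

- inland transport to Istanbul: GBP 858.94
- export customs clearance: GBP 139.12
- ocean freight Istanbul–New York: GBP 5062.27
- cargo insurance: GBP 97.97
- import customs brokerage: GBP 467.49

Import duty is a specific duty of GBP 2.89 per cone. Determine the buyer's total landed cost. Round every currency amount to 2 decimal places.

Total landed cost: GBP 21628.51

FOB: the seller bears costs until goods are on board at the origin port; the buyer bears freight, insurance and all costs thereafter.
Already in the invoice (seller's account under FOB): inland to port, export clearance — exclude.
CIF value = FOB price + freight + insurance = 15451.68 + 5062.27 + 97.97 = 20611.92
Import duty = 190 × 2.89 = 549.10
Buyer bears: freight 5062.27 + insurance 97.97 + brokerage 467.49 + duty 549.10 = 6176.83
Landed cost = invoice 15451.68 + 6176.83 = 21628.51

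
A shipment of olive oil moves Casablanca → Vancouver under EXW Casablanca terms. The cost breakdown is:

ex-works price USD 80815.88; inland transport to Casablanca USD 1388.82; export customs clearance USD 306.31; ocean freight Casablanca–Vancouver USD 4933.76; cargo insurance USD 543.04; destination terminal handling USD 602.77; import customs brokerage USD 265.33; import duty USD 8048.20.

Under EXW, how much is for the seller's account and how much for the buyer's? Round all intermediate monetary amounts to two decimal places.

EXW: the seller makes goods available at their premises; the buyer bears all onward costs.
Seller's account: goods 80815.88 = 80815.88
Buyer's account: inland to port 1388.82 + export clearance 306.31 + freight 4933.76 + insurance 543.04 + destination terminal 602.77 + brokerage 265.33 + duty 8048.20 = 16088.23

Seller: USD 80815.88; buyer: USD 16088.23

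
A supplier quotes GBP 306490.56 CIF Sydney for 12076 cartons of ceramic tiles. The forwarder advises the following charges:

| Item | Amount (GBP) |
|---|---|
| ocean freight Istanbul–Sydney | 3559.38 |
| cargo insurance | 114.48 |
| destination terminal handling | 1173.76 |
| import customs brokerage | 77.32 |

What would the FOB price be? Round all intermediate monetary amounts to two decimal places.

Not relevant to the conversion: brokerage, destination terminal — on the buyer under both terms; not part of either seller's price.
From CIF to FOB, the seller no longer bears: freight, insurance.
FOB price = 306490.56 − 3559.38 − 114.48 = 302816.70

FOB price: GBP 302816.70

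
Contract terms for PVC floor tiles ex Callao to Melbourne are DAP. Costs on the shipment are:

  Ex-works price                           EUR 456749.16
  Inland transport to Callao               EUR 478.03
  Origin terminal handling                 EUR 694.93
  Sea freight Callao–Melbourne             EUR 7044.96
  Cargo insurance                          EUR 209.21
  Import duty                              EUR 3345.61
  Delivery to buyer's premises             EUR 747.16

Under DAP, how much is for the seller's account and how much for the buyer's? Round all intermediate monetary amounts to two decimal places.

Seller: EUR 465923.45; buyer: EUR 3345.61

DAP: the seller bears all costs to the named destination except import duty and clearance.
Seller's account: goods 456749.16 + inland to port 478.03 + origin terminal 694.93 + freight 7044.96 + insurance 209.21 + delivery 747.16 = 465923.45
Buyer's account: duty 3345.61 = 3345.61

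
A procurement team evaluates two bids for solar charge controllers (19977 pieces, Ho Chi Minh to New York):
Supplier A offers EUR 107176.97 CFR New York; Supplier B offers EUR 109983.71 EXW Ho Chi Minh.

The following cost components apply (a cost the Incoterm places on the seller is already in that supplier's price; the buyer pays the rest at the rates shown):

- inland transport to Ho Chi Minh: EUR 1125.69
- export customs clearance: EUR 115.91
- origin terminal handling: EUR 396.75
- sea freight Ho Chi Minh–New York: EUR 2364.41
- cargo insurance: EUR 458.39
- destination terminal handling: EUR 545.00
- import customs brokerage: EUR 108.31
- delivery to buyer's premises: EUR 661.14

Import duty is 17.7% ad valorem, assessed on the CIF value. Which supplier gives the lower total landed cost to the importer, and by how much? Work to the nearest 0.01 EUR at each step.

Supplier A is cheaper by EUR 8014.78

Supplier A (CFR):
CIF value = CFR price + insurance = 107176.97 + 458.39 = 107635.36
Import duty = 107635.36 × 17.7% = 19051.46
Buyer bears (A): 458.39 + 545.00 + 108.31 + 661.14 = 1772.84
Landed cost (A) = invoice 107176.97 + 1772.84 + duty 19051.46 = 128001.27
Supplier B (EXW):
CIF value = EXW price + inland to port + export clearance + origin terminal + freight + insurance = 109983.71 + 1125.69 + 115.91 + 396.75 + 2364.41 + 458.39 = 114444.86
Import duty = 114444.86 × 17.7% = 20256.74
Buyer bears (B): 1125.69 + 115.91 + 396.75 + 2364.41 + 458.39 + 545.00 + 108.31 + 661.14 = 5775.60
Landed cost (B) = invoice 109983.71 + 5775.60 + duty 20256.74 = 136016.05
Difference = |128001.27 − 136016.05| = 8014.78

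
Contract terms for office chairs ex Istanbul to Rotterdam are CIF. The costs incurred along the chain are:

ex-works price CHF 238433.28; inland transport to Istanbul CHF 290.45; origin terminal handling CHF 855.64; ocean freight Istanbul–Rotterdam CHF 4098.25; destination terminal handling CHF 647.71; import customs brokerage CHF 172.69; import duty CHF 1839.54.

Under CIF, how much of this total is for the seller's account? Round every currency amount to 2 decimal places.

CIF: the seller pays costs through ocean freight and marine insurance to the destination port.
Seller's account: goods 238433.28 + inland to port 290.45 + origin terminal 855.64 + freight 4098.25 = 243677.62
Buyer's account: destination terminal 647.71 + brokerage 172.69 + duty 1839.54 = 2659.94

Seller's account: CHF 243677.62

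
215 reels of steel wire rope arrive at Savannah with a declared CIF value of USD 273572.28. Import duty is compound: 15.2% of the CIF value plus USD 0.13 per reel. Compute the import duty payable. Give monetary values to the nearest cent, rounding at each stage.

Import duty: USD 41610.94

Ad valorem component: 273572.28 × 15.2% = 41582.99
Specific component: 215 × 0.13 = 27.95
Import duty = 41582.99 + 27.95 = 41610.94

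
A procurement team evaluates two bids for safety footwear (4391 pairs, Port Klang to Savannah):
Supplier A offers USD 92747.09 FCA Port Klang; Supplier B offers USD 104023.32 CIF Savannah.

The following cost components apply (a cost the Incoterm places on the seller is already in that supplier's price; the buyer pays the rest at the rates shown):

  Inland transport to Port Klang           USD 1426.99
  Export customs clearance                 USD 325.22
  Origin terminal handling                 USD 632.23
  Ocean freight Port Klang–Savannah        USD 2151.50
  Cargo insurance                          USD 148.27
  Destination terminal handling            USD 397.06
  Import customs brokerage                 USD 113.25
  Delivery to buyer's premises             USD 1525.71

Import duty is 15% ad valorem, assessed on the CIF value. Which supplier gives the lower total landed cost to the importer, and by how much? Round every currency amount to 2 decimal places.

Supplier A (FCA):
CIF value = FCA price + origin terminal + freight + insurance = 92747.09 + 632.23 + 2151.50 + 148.27 = 95679.09
Import duty = 95679.09 × 15% = 14351.86
Buyer bears (A): 632.23 + 2151.50 + 148.27 + 397.06 + 113.25 + 1525.71 = 4968.02
Landed cost (A) = invoice 92747.09 + 4968.02 + duty 14351.86 = 112066.97
Supplier B (CIF):
The CIF price already equals the CIF value: 104023.32
Import duty = 104023.32 × 15% = 15603.50
Buyer bears (B): 397.06 + 113.25 + 1525.71 = 2036.02
Landed cost (B) = invoice 104023.32 + 2036.02 + duty 15603.50 = 121662.84
Difference = |112066.97 − 121662.84| = 9595.87

Supplier A is cheaper by USD 9595.87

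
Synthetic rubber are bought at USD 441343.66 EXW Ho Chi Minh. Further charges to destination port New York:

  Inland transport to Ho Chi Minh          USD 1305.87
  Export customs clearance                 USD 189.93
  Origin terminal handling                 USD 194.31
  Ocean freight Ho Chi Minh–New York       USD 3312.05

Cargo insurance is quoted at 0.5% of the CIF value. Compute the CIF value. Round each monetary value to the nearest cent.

CIF value: USD 448588.76

Let C be the CIF value. C = EXW price + pre-shipment costs + freight + 0.5% × C
C − 0.5% × C = 441343.66 + 1305.87 + 189.93 + 194.31 + 3312.05
0.995 × C = 446345.82
C = 446345.82 / 0.995 = 448588.76
Insurance premium = 0.5% × 448588.76 = 2242.94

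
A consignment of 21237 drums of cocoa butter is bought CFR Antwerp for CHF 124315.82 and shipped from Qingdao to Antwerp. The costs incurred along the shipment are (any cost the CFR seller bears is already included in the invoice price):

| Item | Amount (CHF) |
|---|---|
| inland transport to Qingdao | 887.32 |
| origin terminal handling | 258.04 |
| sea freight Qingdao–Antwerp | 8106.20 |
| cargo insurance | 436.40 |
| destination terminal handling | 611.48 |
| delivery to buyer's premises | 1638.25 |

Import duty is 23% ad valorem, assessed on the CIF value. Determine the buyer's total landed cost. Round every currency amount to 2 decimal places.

CFR: the seller pays costs through ocean freight to the destination port, but not insurance.
Already in the invoice (seller's account under CFR): inland to port, origin terminal, freight — exclude.
CIF value = CFR price + insurance = 124315.82 + 436.40 = 124752.22
Import duty = 124752.22 × 23% = 28693.01
Buyer bears: insurance 436.40 + destination terminal 611.48 + delivery 1638.25 + duty 28693.01 = 31379.14
Landed cost = invoice 124315.82 + 31379.14 = 155694.96

Total landed cost: CHF 155694.96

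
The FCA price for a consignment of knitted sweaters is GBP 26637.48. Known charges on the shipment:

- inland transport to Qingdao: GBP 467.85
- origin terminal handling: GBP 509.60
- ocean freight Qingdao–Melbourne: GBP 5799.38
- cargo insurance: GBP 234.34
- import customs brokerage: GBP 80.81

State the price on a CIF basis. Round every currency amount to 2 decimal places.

CIF price: GBP 33180.80

Not relevant to the conversion: inland to port — on the seller under both FCA and CIF; already in the FCA price and stays in the CIF price. brokerage — on the buyer under both terms; not part of either seller's price.
From FCA to CIF, the seller additionally bears: origin terminal, freight, insurance.
CIF price = 26637.48 + 509.60 + 5799.38 + 234.34 = 33180.80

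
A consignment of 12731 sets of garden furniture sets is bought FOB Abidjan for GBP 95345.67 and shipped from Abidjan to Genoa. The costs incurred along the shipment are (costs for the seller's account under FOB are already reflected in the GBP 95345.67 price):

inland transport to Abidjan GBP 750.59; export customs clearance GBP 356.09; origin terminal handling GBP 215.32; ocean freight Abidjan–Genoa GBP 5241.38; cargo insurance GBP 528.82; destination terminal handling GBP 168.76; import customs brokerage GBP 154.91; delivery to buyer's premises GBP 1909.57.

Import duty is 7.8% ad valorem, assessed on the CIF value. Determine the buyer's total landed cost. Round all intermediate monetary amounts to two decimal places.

Total landed cost: GBP 111236.15

FOB: the seller bears costs until goods are on board at the origin port; the buyer bears freight, insurance and all costs thereafter.
Already in the invoice (seller's account under FOB): inland to port, export clearance, origin terminal — exclude.
CIF value = FOB price + freight + insurance = 95345.67 + 5241.38 + 528.82 = 101115.87
Import duty = 101115.87 × 7.8% = 7887.04
Buyer bears: freight 5241.38 + insurance 528.82 + destination terminal 168.76 + brokerage 154.91 + delivery 1909.57 + duty 7887.04 = 15890.48
Landed cost = invoice 95345.67 + 15890.48 = 111236.15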